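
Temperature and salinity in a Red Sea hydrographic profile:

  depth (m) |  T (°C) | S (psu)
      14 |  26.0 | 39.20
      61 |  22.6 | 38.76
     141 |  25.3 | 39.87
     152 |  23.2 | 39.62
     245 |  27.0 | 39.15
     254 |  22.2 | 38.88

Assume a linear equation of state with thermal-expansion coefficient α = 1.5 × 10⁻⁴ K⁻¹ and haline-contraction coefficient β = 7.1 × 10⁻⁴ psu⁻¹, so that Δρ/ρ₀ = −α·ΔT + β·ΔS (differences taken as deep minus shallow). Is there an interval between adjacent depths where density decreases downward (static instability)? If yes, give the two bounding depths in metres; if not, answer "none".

Evaluate Δρ/ρ₀ = −αΔT + βΔS across each adjacent pair:
  14–61 m: −αΔT+βΔS = −(1.5 × 10⁻⁴)(-3.4)+(7.1 × 10⁻⁴)(-0.44) = 2.0 × 10⁻⁴ → stable
  61–141 m: −αΔT+βΔS = −(1.5 × 10⁻⁴)(+2.7)+(7.1 × 10⁻⁴)(+1.11) = 3.8 × 10⁻⁴ → stable
  141–152 m: −αΔT+βΔS = −(1.5 × 10⁻⁴)(-2.1)+(7.1 × 10⁻⁴)(-0.25) = 1.4 × 10⁻⁴ → stable
  152–245 m: −αΔT+βΔS = −(1.5 × 10⁻⁴)(+3.8)+(7.1 × 10⁻⁴)(-0.47) = -9.0 × 10⁻⁴ → UNSTABLE
  245–254 m: −αΔT+βΔS = −(1.5 × 10⁻⁴)(-4.8)+(7.1 × 10⁻⁴)(-0.27) = 5.3 × 10⁻⁴ → stable
The 152–245 m interval has Δρ < 0: lighter water underlies denser water.

152–245 m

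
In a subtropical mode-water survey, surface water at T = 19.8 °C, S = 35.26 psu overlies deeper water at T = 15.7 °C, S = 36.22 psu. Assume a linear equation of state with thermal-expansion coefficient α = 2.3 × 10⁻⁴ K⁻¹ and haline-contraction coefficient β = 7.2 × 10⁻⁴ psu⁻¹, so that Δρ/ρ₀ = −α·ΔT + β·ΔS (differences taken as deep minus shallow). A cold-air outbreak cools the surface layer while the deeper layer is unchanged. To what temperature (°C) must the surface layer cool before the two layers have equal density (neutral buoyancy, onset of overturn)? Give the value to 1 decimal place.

Neutral buoyancy requires Δρ = 0, i.e. −α(T_deep − T_surf′) + β(S_deep − S_surf) = 0.
T_surf′ = T_deep − (β/α)·ΔS = 15.7 − (7.2 × 10⁻⁴/2.3 × 10⁻⁴)·(+0.96) = 12.695 °C.
Cooling required: 19.8 − (12.695) = 7.105 °C.

12.7 °C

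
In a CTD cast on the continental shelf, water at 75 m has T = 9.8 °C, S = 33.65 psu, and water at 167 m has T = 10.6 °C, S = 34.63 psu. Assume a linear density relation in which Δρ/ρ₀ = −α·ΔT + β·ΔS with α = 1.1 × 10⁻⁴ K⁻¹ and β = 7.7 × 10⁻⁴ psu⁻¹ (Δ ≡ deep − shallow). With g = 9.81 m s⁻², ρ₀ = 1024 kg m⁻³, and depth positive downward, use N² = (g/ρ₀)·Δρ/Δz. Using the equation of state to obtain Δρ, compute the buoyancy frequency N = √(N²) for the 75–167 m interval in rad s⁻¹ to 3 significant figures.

8.43 × 10⁻³ rad s⁻¹

ΔT = +0.8 K, ΔS = +0.98 psu (deep − shallow).
Δρ/ρ₀ = −αΔT + βΔS = -8.80 × 10⁻⁵ + 7.546 × 10⁻⁴ = 6.666 × 10⁻⁴, so Δρ ≈ 0.6826 kg m⁻³.
N² = (g/ρ₀)·Δρ/Δz = g·(Δρ/ρ₀)/Δz = 9.81 × 6.666 × 10⁻⁴ / 92 = 7.1080 × 10⁻⁵ s⁻².
N = √(7.1080 × 10⁻⁵) = 8.4309 × 10⁻³ rad s⁻¹ ≈ 8.43 × 10⁻³ rad s⁻¹.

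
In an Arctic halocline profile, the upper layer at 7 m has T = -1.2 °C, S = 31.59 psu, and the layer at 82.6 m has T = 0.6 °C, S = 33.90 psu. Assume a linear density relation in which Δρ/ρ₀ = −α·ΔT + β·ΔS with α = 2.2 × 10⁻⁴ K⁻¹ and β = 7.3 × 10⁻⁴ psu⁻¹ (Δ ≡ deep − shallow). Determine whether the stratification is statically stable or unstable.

ΔT = 0.6 − -1.2 = +1.8 K and ΔS = 33.90 − 31.59 = +2.31 psu (deep − shallow).
−αΔT = -3.96 × 10⁻⁴; βΔS = 1.6863 × 10⁻³; sum Δρ/ρ₀ = 1.2903 × 10⁻³.
Δρ/ρ₀ > 0, so Δρ > 0: deeper water is denser → statically stable.

stable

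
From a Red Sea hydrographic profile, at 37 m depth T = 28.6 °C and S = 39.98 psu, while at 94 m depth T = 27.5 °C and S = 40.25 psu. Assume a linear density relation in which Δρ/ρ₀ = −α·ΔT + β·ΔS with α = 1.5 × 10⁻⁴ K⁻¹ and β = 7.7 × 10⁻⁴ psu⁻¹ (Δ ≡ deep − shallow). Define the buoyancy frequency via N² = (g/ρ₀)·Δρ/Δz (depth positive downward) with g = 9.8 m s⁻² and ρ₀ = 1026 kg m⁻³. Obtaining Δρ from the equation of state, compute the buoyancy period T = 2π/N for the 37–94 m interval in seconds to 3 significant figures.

ΔT = -1.1 K, ΔS = +0.27 psu (deep − shallow).
Δρ/ρ₀ = −αΔT + βΔS = 1.65 × 10⁻⁴ + 2.079 × 10⁻⁴ = 3.729 × 10⁻⁴, so Δρ ≈ 0.3826 kg m⁻³.
N² = (g/ρ₀)·Δρ/Δz = g·(Δρ/ρ₀)/Δz = 9.8 × 3.729 × 10⁻⁴ / 57 = 6.4113 × 10⁻⁵ s⁻².
N = √(6.4113 × 10⁻⁵) = 8.0071 × 10⁻³ rad s⁻¹ → T = 2π/N = 784.70 s ≈ 785 s.

785 s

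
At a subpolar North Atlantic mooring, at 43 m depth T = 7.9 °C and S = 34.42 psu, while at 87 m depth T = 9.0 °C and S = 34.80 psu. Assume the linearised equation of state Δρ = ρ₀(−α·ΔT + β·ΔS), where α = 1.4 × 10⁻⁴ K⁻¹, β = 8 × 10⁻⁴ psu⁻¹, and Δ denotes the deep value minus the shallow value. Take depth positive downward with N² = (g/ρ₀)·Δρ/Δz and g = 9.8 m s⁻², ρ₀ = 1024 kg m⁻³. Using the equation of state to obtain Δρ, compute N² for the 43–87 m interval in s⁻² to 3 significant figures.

ΔT = +1.1 K, ΔS = +0.38 psu (deep − shallow).
Δρ/ρ₀ = −αΔT + βΔS = -1.54 × 10⁻⁴ + 3.04 × 10⁻⁴ = 1.50 × 10⁻⁴, so Δρ ≈ 0.1536 kg m⁻³.
N² = (g/ρ₀)·Δρ/Δz = g·(Δρ/ρ₀)/Δz = 9.8 × 1.50 × 10⁻⁴ / 44 = 3.3409 × 10⁻⁵ s⁻² ≈ 3.34 × 10⁻⁵ s⁻².

3.34 × 10⁻⁵ s⁻²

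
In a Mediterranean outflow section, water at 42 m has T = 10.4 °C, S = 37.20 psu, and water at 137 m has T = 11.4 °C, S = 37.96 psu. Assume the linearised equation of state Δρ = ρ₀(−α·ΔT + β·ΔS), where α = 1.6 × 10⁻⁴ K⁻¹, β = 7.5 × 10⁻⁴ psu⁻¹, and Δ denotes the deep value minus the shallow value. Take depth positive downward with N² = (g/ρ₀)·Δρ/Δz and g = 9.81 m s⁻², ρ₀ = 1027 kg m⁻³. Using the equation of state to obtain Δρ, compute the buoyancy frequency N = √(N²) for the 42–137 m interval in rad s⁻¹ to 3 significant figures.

ΔT = +1.0 K, ΔS = +0.76 psu (deep − shallow).
Δρ/ρ₀ = −αΔT + βΔS = -1.60 × 10⁻⁴ + 5.70 × 10⁻⁴ = 4.10 × 10⁻⁴, so Δρ ≈ 0.4211 kg m⁻³.
N² = (g/ρ₀)·Δρ/Δz = g·(Δρ/ρ₀)/Δz = 9.81 × 4.10 × 10⁻⁴ / 95 = 4.2338 × 10⁻⁵ s⁻².
N = √(4.2338 × 10⁻⁵) = 6.5068 × 10⁻³ rad s⁻¹ ≈ 6.51 × 10⁻³ rad s⁻¹.

6.51 × 10⁻³ rad s⁻¹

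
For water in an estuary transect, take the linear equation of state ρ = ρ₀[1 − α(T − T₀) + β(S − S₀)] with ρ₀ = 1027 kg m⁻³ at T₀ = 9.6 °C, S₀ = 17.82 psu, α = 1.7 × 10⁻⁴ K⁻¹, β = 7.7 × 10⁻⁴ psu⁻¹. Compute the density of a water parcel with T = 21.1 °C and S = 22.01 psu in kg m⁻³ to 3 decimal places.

T − T₀ = +11.5 K, S − S₀ = +4.19 psu.
Bracket = 1 − α·(+11.5) + β·(+4.19) = 1 + (1.2713 × 10⁻³) = 1.0012713.
ρ = 1027 × 1.0012713 = 1028.306 kg m⁻³.

1028.306 kg m⁻³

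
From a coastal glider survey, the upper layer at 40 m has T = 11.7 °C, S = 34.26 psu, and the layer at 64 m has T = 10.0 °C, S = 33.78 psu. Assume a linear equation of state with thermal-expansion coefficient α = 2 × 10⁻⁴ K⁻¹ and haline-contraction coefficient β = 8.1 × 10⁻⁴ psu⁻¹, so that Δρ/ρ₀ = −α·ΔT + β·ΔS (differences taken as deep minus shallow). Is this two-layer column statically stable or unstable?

unstable

ΔT = 10.0 − 11.7 = -1.7 K and ΔS = 33.78 − 34.26 = -0.48 psu (deep − shallow).
−αΔT = 3.40 × 10⁻⁴; βΔS = -3.888 × 10⁻⁴; sum Δρ/ρ₀ = -4.88 × 10⁻⁵.
Δρ/ρ₀ < 0, so Δρ < 0: deeper water is lighter → statically unstable; the column would overturn.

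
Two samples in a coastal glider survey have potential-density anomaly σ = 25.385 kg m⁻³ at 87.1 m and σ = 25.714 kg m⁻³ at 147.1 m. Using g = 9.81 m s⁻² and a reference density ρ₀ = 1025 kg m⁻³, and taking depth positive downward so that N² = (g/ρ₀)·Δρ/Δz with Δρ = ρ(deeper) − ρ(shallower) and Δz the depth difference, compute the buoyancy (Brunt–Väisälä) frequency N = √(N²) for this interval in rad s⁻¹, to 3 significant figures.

7.24 × 10⁻³ rad s⁻¹

Δρ = 1025.714 − 1025.385 = 0.329 kg m⁻³ over Δz = 147.1 − 87.1 = 60 m.
N² = (9.81/1025) × (0.329/60) = 5.2480 × 10⁻⁵ s⁻².
N = √(5.2480 × 10⁻⁵) = 7.2443 × 10⁻³ rad s⁻¹ ≈ 7.24 × 10⁻³ rad s⁻¹.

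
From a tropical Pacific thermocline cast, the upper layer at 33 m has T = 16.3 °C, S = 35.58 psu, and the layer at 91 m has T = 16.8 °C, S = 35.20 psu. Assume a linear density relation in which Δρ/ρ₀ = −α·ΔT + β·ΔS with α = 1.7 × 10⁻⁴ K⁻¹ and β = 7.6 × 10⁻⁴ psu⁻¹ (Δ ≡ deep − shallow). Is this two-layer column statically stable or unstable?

unstable

ΔT = 16.8 − 16.3 = +0.5 K and ΔS = 35.20 − 35.58 = -0.38 psu (deep − shallow).
−αΔT = -8.50 × 10⁻⁵; βΔS = -2.888 × 10⁻⁴; sum Δρ/ρ₀ = -3.738 × 10⁻⁴.
Δρ/ρ₀ < 0, so Δρ < 0: deeper water is lighter → statically unstable; the column would overturn.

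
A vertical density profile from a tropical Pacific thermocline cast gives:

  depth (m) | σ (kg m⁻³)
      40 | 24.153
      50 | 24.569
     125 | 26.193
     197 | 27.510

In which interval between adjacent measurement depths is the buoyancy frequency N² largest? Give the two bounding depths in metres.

Compute the density gradient over each adjacent pair:
  40–50 m: Δρ/Δz = 0.416/10 = 0.042 kg m⁻⁴
  50–125 m: Δρ/Δz = 1.624/75 = 0.022 kg m⁻⁴
  125–197 m: Δρ/Δz = 1.317/72 = 0.018 kg m⁻⁴
The largest gradient is in the 40–50 m interval — the pycnocline.

40–50 m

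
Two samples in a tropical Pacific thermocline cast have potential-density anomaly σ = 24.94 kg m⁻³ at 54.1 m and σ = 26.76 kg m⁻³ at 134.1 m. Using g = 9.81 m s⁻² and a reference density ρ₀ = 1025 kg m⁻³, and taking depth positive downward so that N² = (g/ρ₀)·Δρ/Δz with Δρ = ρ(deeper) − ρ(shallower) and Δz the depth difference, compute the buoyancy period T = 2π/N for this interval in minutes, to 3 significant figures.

Δρ = 1026.76 − 1024.94 = 1.82 kg m⁻³ over Δz = 134.1 − 54.1 = 80 m.
N² = (9.81/1025) × (1.82/80) = 2.1773 × 10⁻⁴ s⁻².
N = √(2.1773 × 10⁻⁴) = 0.014756 rad s⁻¹, so T = 2π/N = 425.81 s = 7.0968 min ≈ 7.10 min.

7.10 min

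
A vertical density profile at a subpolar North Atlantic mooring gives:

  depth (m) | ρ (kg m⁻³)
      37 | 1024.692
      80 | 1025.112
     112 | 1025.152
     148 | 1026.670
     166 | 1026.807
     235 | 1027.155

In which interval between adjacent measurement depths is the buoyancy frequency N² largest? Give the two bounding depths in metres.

112–148 m

Compute the density gradient over each adjacent pair:
  37–80 m: Δρ/Δz = 0.420/43 = 9.8 × 10⁻³ kg m⁻⁴
  80–112 m: Δρ/Δz = 0.040/32 = 1.3 × 10⁻³ kg m⁻⁴
  112–148 m: Δρ/Δz = 1.518/36 = 0.042 kg m⁻⁴
  148–166 m: Δρ/Δz = 0.137/18 = 7.6 × 10⁻³ kg m⁻⁴
  166–235 m: Δρ/Δz = 0.348/69 = 5.0 × 10⁻³ kg m⁻⁴
The largest gradient is in the 112–148 m interval — the pycnocline.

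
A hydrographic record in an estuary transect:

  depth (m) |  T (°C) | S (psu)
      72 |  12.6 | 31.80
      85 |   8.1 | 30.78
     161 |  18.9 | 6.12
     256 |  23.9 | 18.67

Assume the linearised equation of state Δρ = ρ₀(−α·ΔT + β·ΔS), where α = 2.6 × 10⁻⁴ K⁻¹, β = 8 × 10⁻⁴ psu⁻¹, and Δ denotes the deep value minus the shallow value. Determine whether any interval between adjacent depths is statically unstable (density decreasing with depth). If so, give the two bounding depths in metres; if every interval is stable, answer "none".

Evaluate Δρ/ρ₀ = −αΔT + βΔS across each adjacent pair:
  72–85 m: −αΔT+βΔS = −(2.6 × 10⁻⁴)(-4.5)+(8 × 10⁻⁴)(-1.02) = 3.5 × 10⁻⁴ → stable
  85–161 m: −αΔT+βΔS = −(2.6 × 10⁻⁴)(+10.8)+(8 × 10⁻⁴)(-24.66) = -0.023 → UNSTABLE
  161–256 m: −αΔT+βΔS = −(2.6 × 10⁻⁴)(+5.0)+(8 × 10⁻⁴)(+12.55) = 8.7 × 10⁻³ → stable
The 85–161 m interval has Δρ < 0: lighter water underlies denser water.

85–161 m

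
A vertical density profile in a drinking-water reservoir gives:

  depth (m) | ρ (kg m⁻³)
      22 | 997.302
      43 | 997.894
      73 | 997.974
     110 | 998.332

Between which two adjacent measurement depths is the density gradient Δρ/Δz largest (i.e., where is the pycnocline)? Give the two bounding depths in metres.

Compute the density gradient over each adjacent pair:
  22–43 m: Δρ/Δz = 0.592/21 = 0.028 kg m⁻⁴
  43–73 m: Δρ/Δz = 0.080/30 = 2.7 × 10⁻³ kg m⁻⁴
  73–110 m: Δρ/Δz = 0.358/37 = 9.7 × 10⁻³ kg m⁻⁴
The largest gradient is in the 22–43 m interval — the pycnocline.

22–43 m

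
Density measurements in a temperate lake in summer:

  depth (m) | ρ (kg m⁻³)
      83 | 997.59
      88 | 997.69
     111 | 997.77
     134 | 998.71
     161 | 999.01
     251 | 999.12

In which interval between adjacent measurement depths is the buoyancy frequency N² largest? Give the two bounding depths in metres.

Compute the density gradient over each adjacent pair:
  83–88 m: Δρ/Δz = 0.10/5 = 0.020 kg m⁻⁴
  88–111 m: Δρ/Δz = 0.08/23 = 3.5 × 10⁻³ kg m⁻⁴
  111–134 m: Δρ/Δz = 0.94/23 = 0.041 kg m⁻⁴
  134–161 m: Δρ/Δz = 0.30/27 = 0.011 kg m⁻⁴
  161–251 m: Δρ/Δz = 0.11/90 = 1.2 × 10⁻³ kg m⁻⁴
The largest gradient is in the 111–134 m interval — the pycnocline.

111–134 m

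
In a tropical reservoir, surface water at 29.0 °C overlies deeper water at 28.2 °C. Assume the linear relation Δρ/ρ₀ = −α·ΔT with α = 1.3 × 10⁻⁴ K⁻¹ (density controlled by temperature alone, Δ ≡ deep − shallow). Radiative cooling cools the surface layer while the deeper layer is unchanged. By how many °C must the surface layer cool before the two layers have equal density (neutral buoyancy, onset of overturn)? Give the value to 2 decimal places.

0.80 °C

With temperature the only control, equal density requires T_surf′ = T_deep.
T_surf′ = 28.2 °C.
Cooling required: 29.0 − 28.2 = 0.80 °C.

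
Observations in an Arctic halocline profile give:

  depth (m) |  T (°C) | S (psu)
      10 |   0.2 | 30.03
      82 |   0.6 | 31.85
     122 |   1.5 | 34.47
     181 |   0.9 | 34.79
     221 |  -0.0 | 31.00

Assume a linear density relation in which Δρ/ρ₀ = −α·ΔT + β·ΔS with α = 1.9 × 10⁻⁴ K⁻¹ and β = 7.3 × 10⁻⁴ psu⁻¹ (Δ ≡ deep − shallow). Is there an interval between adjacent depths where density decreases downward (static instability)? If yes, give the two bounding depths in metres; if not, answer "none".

181–221 m

Evaluate Δρ/ρ₀ = −αΔT + βΔS across each adjacent pair:
  10–82 m: −αΔT+βΔS = −(1.9 × 10⁻⁴)(+0.4)+(7.3 × 10⁻⁴)(+1.82) = 1.3 × 10⁻³ → stable
  82–122 m: −αΔT+βΔS = −(1.9 × 10⁻⁴)(+0.9)+(7.3 × 10⁻⁴)(+2.62) = 1.7 × 10⁻³ → stable
  122–181 m: −αΔT+βΔS = −(1.9 × 10⁻⁴)(-0.6)+(7.3 × 10⁻⁴)(+0.32) = 3.5 × 10⁻⁴ → stable
  181–221 m: −αΔT+βΔS = −(1.9 × 10⁻⁴)(-0.9)+(7.3 × 10⁻⁴)(-3.79) = -2.6 × 10⁻³ → UNSTABLE
The 181–221 m interval has Δρ < 0: lighter water underlies denser water.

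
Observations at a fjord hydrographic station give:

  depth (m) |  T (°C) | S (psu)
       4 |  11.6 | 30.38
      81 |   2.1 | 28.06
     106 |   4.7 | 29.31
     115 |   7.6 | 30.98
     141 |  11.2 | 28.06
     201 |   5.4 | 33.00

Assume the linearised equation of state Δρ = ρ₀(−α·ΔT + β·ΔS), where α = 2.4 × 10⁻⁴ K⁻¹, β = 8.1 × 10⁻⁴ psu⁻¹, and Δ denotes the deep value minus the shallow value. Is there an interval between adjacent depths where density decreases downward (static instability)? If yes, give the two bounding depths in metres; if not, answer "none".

115–141 m

Evaluate Δρ/ρ₀ = −αΔT + βΔS across each adjacent pair:
  4–81 m: −αΔT+βΔS = −(2.4 × 10⁻⁴)(-9.5)+(8.1 × 10⁻⁴)(-2.32) = 4.0 × 10⁻⁴ → stable
  81–106 m: −αΔT+βΔS = −(2.4 × 10⁻⁴)(+2.6)+(8.1 × 10⁻⁴)(+1.25) = 3.9 × 10⁻⁴ → stable
  106–115 m: −αΔT+βΔS = −(2.4 × 10⁻⁴)(+2.9)+(8.1 × 10⁻⁴)(+1.67) = 6.6 × 10⁻⁴ → stable
  115–141 m: −αΔT+βΔS = −(2.4 × 10⁻⁴)(+3.6)+(8.1 × 10⁻⁴)(-2.92) = -3.2 × 10⁻³ → UNSTABLE
  141–201 m: −αΔT+βΔS = −(2.4 × 10⁻⁴)(-5.8)+(8.1 × 10⁻⁴)(+4.94) = 5.4 × 10⁻³ → stable
The 115–141 m interval has Δρ < 0: lighter water underlies denser water.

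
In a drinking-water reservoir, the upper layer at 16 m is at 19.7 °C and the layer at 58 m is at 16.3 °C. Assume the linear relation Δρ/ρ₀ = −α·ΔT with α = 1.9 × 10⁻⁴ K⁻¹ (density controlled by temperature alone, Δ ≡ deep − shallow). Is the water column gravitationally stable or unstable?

ΔT = 16.3 − 19.7 = -3.4 K, so Δρ/ρ₀ = −αΔT = 6.46 × 10⁻⁴.
Δρ/ρ₀ > 0, so Δρ > 0: deeper water is denser → statically stable.

stable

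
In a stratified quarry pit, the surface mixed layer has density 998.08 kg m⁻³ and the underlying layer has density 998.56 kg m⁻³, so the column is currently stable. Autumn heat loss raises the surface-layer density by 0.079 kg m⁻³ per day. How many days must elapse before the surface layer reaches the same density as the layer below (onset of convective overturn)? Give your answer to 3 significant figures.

6.08 days

Density deficit of the surface layer: 998.56 − 998.08 = 0.48 kg m⁻³.
Required change = 0.48 / 0.079 = 6.08 days.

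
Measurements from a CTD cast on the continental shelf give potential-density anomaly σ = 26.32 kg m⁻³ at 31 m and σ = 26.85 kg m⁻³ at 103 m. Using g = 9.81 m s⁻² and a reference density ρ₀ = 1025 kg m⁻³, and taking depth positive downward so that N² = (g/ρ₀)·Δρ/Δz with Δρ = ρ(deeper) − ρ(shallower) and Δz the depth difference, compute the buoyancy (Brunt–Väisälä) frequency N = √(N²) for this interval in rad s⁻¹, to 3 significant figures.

Δρ = 1026.85 − 1026.32 = 0.53 kg m⁻³ over Δz = 103 − 31 = 72 m.
N² = (9.81/1025) × (0.53/72) = 7.0451 × 10⁻⁵ s⁻².
N = √(7.0451 × 10⁻⁵) = 8.3935 × 10⁻³ rad s⁻¹ ≈ 8.39 × 10⁻³ rad s⁻¹.

8.39 × 10⁻³ rad s⁻¹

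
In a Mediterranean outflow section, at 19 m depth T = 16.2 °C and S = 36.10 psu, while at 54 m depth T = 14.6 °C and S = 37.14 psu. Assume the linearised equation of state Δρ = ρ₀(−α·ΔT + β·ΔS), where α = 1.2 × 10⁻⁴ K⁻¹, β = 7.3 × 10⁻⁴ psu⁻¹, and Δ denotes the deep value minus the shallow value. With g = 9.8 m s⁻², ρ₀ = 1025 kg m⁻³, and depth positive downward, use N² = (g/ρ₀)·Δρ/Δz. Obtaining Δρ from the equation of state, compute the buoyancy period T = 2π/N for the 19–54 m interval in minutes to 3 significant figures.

6.42 min

ΔT = -1.6 K, ΔS = +1.04 psu (deep − shallow).
Δρ/ρ₀ = −αΔT + βΔS = 1.92 × 10⁻⁴ + 7.592 × 10⁻⁴ = 9.512 × 10⁻⁴, so Δρ ≈ 0.9750 kg m⁻³.
N² = (g/ρ₀)·Δρ/Δz = g·(Δρ/ρ₀)/Δz = 9.8 × 9.512 × 10⁻⁴ / 35 = 2.6634 × 10⁻⁴ s⁻².
N = √(2.6634 × 10⁻⁴) = 0.016320 rad s⁻¹ → T = 2π/N = 385.00 s = 6.4167 min ≈ 6.42 min.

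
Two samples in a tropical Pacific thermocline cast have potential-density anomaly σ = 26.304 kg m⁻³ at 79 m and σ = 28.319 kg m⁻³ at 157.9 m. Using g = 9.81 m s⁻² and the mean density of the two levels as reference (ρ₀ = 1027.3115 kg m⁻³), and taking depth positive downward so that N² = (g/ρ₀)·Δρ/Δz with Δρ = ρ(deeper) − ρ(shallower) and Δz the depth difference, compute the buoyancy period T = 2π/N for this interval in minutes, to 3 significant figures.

6.71 min

Δρ = 1028.319 − 1026.304 = 2.015 kg m⁻³ over Δz = 157.9 − 79 = 78.9 m.
N² = (9.81/1027.3115) × (2.015/78.9) = 2.4387 × 10⁻⁴ s⁻².
N = √(2.4387 × 10⁻⁴) = 0.015616 rad s⁻¹, so T = 2π/N = 402.36 s = 6.7060 min ≈ 6.71 min.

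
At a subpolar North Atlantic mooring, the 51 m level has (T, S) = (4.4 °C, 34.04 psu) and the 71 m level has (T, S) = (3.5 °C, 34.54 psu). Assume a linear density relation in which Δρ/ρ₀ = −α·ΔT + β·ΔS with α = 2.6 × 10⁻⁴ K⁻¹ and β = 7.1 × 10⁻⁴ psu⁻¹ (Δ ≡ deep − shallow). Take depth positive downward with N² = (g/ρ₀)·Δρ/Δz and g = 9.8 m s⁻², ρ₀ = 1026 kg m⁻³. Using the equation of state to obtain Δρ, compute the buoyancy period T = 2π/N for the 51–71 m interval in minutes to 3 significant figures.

ΔT = -0.9 K, ΔS = +0.50 psu (deep − shallow).
Δρ/ρ₀ = −αΔT + βΔS = 2.34 × 10⁻⁴ + 3.55 × 10⁻⁴ = 5.89 × 10⁻⁴, so Δρ ≈ 0.6043 kg m⁻³.
N² = (g/ρ₀)·Δρ/Δz = g·(Δρ/ρ₀)/Δz = 9.8 × 5.89 × 10⁻⁴ / 20 = 2.8861 × 10⁻⁴ s⁻².
N = √(2.8861 × 10⁻⁴) = 0.016989 rad s⁻¹ → T = 2π/N = 369.84 s = 6.1640 min ≈ 6.16 min.

6.16 min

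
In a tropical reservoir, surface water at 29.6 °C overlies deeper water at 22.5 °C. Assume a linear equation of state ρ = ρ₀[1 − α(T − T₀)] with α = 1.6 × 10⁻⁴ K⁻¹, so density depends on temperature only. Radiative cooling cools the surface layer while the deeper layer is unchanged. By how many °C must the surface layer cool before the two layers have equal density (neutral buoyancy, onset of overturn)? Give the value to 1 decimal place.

7.1 °C

With temperature the only control, equal density requires T_surf′ = T_deep.
T_surf′ = 22.5 °C.
Cooling required: 29.6 − 22.5 = 7.1 °C.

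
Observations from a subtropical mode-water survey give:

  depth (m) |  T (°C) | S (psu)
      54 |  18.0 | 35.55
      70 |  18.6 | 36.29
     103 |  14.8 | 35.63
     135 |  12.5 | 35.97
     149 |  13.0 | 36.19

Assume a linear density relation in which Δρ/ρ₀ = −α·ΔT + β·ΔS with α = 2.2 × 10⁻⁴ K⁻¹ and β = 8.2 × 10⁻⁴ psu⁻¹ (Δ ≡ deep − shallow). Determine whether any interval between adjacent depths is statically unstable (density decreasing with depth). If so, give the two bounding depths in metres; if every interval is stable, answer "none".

Evaluate Δρ/ρ₀ = −αΔT + βΔS across each adjacent pair:
  54–70 m: −αΔT+βΔS = −(2.2 × 10⁻⁴)(+0.6)+(8.2 × 10⁻⁴)(+0.74) = 4.7 × 10⁻⁴ → stable
  70–103 m: −αΔT+βΔS = −(2.2 × 10⁻⁴)(-3.8)+(8.2 × 10⁻⁴)(-0.66) = 2.9 × 10⁻⁴ → stable
  103–135 m: −αΔT+βΔS = −(2.2 × 10⁻⁴)(-2.3)+(8.2 × 10⁻⁴)(+0.34) = 7.8 × 10⁻⁴ → stable
  135–149 m: −αΔT+βΔS = −(2.2 × 10⁻⁴)(+0.5)+(8.2 × 10⁻⁴)(+0.22) = 7.0 × 10⁻⁵ → stable
Every interval has Δρ > 0: the column is stably stratified throughout.

none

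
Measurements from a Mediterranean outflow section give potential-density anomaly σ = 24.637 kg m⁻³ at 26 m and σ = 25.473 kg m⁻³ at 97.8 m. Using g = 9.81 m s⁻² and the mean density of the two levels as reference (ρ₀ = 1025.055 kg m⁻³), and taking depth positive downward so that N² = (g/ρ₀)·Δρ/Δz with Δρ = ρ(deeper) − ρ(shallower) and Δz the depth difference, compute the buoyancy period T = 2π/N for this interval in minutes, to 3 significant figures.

9.92 min

Δρ = 1025.473 − 1024.637 = 0.836 kg m⁻³ over Δz = 97.8 − 26 = 71.8 m.
N² = (9.81/1025.055) × (0.836/71.8) = 1.1143 × 10⁻⁴ s⁻².
N = √(1.1143 × 10⁻⁴) = 0.010556 rad s⁻¹, so T = 2π/N = 595.22 s = 9.9203 min ≈ 9.92 min.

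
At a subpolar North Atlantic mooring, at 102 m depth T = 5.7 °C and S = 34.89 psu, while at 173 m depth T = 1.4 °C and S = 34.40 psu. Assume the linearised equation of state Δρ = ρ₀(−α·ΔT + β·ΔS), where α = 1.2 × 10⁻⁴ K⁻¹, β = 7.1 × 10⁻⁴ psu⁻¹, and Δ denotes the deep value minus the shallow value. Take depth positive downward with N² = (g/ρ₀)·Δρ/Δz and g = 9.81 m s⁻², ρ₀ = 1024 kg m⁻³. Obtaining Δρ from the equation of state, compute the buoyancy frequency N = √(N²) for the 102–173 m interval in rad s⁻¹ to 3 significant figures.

ΔT = -4.3 K, ΔS = -0.49 psu (deep − shallow).
Δρ/ρ₀ = −αΔT + βΔS = 5.16 × 10⁻⁴ − 3.479 × 10⁻⁴ = 1.681 × 10⁻⁴, so Δρ ≈ 0.1721 kg m⁻³.
N² = (g/ρ₀)·Δρ/Δz = g·(Δρ/ρ₀)/Δz = 9.81 × 1.681 × 10⁻⁴ / 71 = 2.3226 × 10⁻⁵ s⁻².
N = √(2.3226 × 10⁻⁵) = 4.8193 × 10⁻³ rad s⁻¹ ≈ 4.82 × 10⁻³ rad s⁻¹.

4.82 × 10⁻³ rad s⁻¹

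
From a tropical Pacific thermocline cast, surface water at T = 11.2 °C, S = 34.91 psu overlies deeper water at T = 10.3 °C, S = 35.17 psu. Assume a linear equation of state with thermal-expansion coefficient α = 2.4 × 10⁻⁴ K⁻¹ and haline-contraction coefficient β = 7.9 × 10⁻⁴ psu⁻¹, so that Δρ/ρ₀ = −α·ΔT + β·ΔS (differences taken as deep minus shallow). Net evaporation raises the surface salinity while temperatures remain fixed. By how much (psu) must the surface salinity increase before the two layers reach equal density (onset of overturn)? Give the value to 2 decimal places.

Neutral buoyancy requires −α(T_deep − T_surf) + β(S_deep − S_surf′) = 0.
S_surf′ = S_deep − (α/β)·ΔT = 35.17 − (2.4 × 10⁻⁴/7.9 × 10⁻⁴)·(-0.9) = 35.4434 psu.
Increase required: 35.4434 − 34.91 = 0.5334 psu.

0.53 psu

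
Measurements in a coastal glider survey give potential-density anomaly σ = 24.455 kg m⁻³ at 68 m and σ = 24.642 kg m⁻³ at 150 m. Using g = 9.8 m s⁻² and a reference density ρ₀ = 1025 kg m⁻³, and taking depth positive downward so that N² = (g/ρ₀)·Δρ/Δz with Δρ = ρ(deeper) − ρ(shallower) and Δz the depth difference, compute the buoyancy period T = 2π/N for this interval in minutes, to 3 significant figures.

22.4 min

Δρ = 1024.642 − 1024.455 = 0.187 kg m⁻³ over Δz = 150 − 68 = 82 m.
N² = (9.8/1025) × (0.187/82) = 2.1804 × 10⁻⁵ s⁻².
N = √(2.1804 × 10⁻⁵) = 4.6695 × 10⁻³ rad s⁻¹, so T = 2π/N = 1.3456 × 10³ s = 22.427 min ≈ 22.4 min.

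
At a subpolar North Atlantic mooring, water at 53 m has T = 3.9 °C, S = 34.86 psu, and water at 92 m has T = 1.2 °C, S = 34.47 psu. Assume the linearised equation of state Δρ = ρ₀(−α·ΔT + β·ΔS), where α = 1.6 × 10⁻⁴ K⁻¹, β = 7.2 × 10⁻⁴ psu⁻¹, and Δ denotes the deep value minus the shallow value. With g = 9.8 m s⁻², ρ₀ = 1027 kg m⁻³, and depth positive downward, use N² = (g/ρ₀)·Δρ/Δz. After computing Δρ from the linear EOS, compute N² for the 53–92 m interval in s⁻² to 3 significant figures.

3.80 × 10⁻⁵ s⁻²

ΔT = -2.7 K, ΔS = -0.39 psu (deep − shallow).
Δρ/ρ₀ = −αΔT + βΔS = 4.32 × 10⁻⁴ − 2.808 × 10⁻⁴ = 1.512 × 10⁻⁴, so Δρ ≈ 0.1553 kg m⁻³.
N² = (g/ρ₀)·Δρ/Δz = g·(Δρ/ρ₀)/Δz = 9.8 × 1.512 × 10⁻⁴ / 39 = 3.7994 × 10⁻⁵ s⁻² ≈ 3.80 × 10⁻⁵ s⁻².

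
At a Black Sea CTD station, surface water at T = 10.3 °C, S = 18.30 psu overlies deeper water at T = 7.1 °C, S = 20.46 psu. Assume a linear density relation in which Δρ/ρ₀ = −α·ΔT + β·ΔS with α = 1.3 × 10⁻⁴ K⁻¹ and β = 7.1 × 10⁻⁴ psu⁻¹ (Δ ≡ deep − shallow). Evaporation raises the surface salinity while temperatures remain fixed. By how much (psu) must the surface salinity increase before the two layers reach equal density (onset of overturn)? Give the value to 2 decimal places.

2.75 psu

Neutral buoyancy requires −α(T_deep − T_surf) + β(S_deep − S_surf′) = 0.
S_surf′ = S_deep − (α/β)·ΔT = 20.46 − (1.3 × 10⁻⁴/7.1 × 10⁻⁴)·(-3.2) = 21.0459 psu.
Increase required: 21.0459 − 18.30 = 2.7459 psu.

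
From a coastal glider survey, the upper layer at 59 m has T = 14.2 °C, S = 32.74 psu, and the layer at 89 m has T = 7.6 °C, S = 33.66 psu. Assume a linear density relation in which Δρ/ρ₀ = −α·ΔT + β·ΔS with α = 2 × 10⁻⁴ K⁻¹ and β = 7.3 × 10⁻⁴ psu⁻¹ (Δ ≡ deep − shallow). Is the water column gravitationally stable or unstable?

stable

ΔT = 7.6 − 14.2 = -6.6 K and ΔS = 33.66 − 32.74 = +0.92 psu (deep − shallow).
−αΔT = 1.32 × 10⁻³; βΔS = 6.716 × 10⁻⁴; sum Δρ/ρ₀ = 1.9916 × 10⁻³.
Δρ/ρ₀ > 0, so Δρ > 0: deeper water is denser → statically stable.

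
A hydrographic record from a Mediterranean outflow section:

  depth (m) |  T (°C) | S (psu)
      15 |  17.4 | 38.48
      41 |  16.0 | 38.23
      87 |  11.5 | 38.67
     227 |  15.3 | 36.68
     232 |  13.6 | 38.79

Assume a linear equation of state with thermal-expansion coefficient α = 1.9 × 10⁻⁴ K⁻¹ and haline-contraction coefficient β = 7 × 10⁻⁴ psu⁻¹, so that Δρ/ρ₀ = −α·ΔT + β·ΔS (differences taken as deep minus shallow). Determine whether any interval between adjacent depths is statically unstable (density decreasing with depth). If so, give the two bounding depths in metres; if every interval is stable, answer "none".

87–227 m

Evaluate Δρ/ρ₀ = −αΔT + βΔS across each adjacent pair:
  15–41 m: −αΔT+βΔS = −(1.9 × 10⁻⁴)(-1.4)+(7 × 10⁻⁴)(-0.25) = 9.1 × 10⁻⁵ → stable
  41–87 m: −αΔT+βΔS = −(1.9 × 10⁻⁴)(-4.5)+(7 × 10⁻⁴)(+0.44) = 1.2 × 10⁻³ → stable
  87–227 m: −αΔT+βΔS = −(1.9 × 10⁻⁴)(+3.8)+(7 × 10⁻⁴)(-1.99) = -2.1 × 10⁻³ → UNSTABLE
  227–232 m: −αΔT+βΔS = −(1.9 × 10⁻⁴)(-1.7)+(7 × 10⁻⁴)(+2.11) = 1.8 × 10⁻³ → stable
The 87–227 m interval has Δρ < 0: lighter water underlies denser water.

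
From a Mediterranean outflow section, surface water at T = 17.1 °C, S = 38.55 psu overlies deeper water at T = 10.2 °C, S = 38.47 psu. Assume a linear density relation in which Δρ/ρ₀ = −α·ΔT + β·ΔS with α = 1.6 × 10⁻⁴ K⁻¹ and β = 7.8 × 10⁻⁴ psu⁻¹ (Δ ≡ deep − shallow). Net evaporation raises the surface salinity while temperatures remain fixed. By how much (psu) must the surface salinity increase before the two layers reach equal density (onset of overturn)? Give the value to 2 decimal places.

Neutral buoyancy requires −α(T_deep − T_surf) + β(S_deep − S_surf′) = 0.
S_surf′ = S_deep − (α/β)·ΔT = 38.47 − (1.6 × 10⁻⁴/7.8 × 10⁻⁴)·(-6.9) = 39.8854 psu.
Increase required: 39.8854 − 38.55 = 1.3354 psu.

1.34 psu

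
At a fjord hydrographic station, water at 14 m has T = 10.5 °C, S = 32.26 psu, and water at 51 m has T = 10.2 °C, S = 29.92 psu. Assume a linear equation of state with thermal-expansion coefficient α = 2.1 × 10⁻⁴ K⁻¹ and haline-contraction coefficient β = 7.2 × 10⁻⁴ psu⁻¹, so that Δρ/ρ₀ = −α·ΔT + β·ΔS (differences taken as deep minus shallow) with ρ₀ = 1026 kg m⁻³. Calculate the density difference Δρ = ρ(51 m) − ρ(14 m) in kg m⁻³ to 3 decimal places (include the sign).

ΔT = -0.3 K, ΔS = -2.34 psu (deep − shallow).
Δρ/ρ₀ = −(2.1 × 10⁻⁴)(-0.3) + (7.2 × 10⁻⁴)(-2.34) = -1.6218 × 10⁻³.
Δρ = 1026 × (-1.6218 × 10⁻³) = -1.664 kg m⁻³.
Negative Δρ: lighter below, statically unstable.

-1.664 kg m⁻³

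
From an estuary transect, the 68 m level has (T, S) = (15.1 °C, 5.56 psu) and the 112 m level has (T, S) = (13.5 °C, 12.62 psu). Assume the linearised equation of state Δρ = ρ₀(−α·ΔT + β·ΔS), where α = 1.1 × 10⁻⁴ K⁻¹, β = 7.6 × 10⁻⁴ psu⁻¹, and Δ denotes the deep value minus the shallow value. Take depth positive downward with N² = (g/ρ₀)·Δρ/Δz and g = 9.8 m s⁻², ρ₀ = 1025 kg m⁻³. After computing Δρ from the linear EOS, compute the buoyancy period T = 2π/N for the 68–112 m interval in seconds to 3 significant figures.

179 s

ΔT = -1.6 K, ΔS = +7.06 psu (deep − shallow).
Δρ/ρ₀ = −αΔT + βΔS = 1.76 × 10⁻⁴ + 5.3656 × 10⁻³ = 5.5416 × 10⁻³, so Δρ ≈ 5.680 kg m⁻³.
N² = (g/ρ₀)·Δρ/Δz = g·(Δρ/ρ₀)/Δz = 9.8 × 5.5416 × 10⁻³ / 44 = 1.2343 × 10⁻³ s⁻².
N = √(1.2343 × 10⁻³) = 0.035133 rad s⁻¹ → T = 2π/N = 178.84 s ≈ 179 s.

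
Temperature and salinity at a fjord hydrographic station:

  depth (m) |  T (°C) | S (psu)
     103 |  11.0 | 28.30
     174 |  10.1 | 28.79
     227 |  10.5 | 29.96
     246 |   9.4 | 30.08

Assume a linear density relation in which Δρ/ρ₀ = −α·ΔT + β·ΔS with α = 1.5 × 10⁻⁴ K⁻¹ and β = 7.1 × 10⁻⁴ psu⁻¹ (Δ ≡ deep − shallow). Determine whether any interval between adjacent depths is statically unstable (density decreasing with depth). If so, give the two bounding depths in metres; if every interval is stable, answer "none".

none

Evaluate Δρ/ρ₀ = −αΔT + βΔS across each adjacent pair:
  103–174 m: −αΔT+βΔS = −(1.5 × 10⁻⁴)(-0.9)+(7.1 × 10⁻⁴)(+0.49) = 4.8 × 10⁻⁴ → stable
  174–227 m: −αΔT+βΔS = −(1.5 × 10⁻⁴)(+0.4)+(7.1 × 10⁻⁴)(+1.17) = 7.7 × 10⁻⁴ → stable
  227–246 m: −αΔT+βΔS = −(1.5 × 10⁻⁴)(-1.1)+(7.1 × 10⁻⁴)(+0.12) = 2.5 × 10⁻⁴ → stable
Every interval has Δρ > 0: the column is stably stratified throughout.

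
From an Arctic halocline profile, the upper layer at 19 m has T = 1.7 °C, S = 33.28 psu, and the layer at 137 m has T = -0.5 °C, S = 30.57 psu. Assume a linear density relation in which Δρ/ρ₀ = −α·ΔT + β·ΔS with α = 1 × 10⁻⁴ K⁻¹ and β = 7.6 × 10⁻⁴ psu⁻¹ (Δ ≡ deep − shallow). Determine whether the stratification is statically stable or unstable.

ΔT = -0.5 − 1.7 = -2.2 K and ΔS = 30.57 − 33.28 = -2.71 psu (deep − shallow).
−αΔT = 2.20 × 10⁻⁴; βΔS = -2.0596 × 10⁻³; sum Δρ/ρ₀ = -1.8396 × 10⁻³.
Δρ/ρ₀ < 0, so Δρ < 0: deeper water is lighter → statically unstable; the column would overturn.

unstable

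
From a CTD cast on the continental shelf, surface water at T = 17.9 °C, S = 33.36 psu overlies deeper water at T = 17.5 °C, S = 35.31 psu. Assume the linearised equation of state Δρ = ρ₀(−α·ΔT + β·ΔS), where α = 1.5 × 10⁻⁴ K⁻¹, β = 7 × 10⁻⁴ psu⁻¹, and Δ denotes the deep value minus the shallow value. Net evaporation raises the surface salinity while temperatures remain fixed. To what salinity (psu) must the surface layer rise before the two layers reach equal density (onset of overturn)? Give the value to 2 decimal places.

Neutral buoyancy requires −α(T_deep − T_surf) + β(S_deep − S_surf′) = 0.
S_surf′ = S_deep − (α/β)·ΔT = 35.31 − (1.5 × 10⁻⁴/7 × 10⁻⁴)·(-0.4) = 35.3957 psu.
Increase required: 35.3957 − 33.36 = 2.0357 psu.

35.40 psu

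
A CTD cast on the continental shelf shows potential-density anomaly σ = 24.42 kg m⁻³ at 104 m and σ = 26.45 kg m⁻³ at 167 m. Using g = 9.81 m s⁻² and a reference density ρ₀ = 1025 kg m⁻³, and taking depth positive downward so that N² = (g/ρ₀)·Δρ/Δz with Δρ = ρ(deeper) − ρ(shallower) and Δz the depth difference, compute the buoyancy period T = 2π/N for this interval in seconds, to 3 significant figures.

358 s

Δρ = 1026.45 − 1024.42 = 2.03 kg m⁻³ over Δz = 167 − 104 = 63 m.
N² = (9.81/1025) × (2.03/63) = 3.0839 × 10⁻⁴ s⁻².
N = √(3.0839 × 10⁻⁴) = 0.017561 rad s⁻¹, so T = 2π/N = 357.79 s ≈ 358 s.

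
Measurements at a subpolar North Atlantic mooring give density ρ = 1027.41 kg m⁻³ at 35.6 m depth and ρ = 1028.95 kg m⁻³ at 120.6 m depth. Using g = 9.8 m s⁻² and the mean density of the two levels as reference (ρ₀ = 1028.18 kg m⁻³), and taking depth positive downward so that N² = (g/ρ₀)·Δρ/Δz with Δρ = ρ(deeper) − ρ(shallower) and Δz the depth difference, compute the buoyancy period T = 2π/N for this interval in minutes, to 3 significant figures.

7.97 min

Δρ = 1028.95 − 1027.41 = 1.54 kg m⁻³ over Δz = 120.6 − 35.6 = 85 m.
N² = (9.8/1028.18) × (1.54/85) = 1.7269 × 10⁻⁴ s⁻².
N = √(1.7269 × 10⁻⁴) = 0.013141 rad s⁻¹, so T = 2π/N = 478.14 s = 7.9690 min ≈ 7.97 min.
N² > 0, so the interval is statically stable.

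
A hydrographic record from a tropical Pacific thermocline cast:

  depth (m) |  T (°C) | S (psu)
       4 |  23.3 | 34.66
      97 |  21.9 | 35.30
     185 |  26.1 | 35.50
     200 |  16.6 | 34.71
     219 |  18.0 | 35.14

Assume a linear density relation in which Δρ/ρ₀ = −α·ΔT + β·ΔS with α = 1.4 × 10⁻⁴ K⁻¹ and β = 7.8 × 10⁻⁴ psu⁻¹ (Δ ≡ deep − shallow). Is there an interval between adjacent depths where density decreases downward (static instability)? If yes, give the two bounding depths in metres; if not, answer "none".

97–185 m

Evaluate Δρ/ρ₀ = −αΔT + βΔS across each adjacent pair:
  4–97 m: −αΔT+βΔS = −(1.4 × 10⁻⁴)(-1.4)+(7.8 × 10⁻⁴)(+0.64) = 7.0 × 10⁻⁴ → stable
  97–185 m: −αΔT+βΔS = −(1.4 × 10⁻⁴)(+4.2)+(7.8 × 10⁻⁴)(+0.20) = -4.3 × 10⁻⁴ → UNSTABLE
  185–200 m: −αΔT+βΔS = −(1.4 × 10⁻⁴)(-9.5)+(7.8 × 10⁻⁴)(-0.79) = 7.1 × 10⁻⁴ → stable
  200–219 m: −αΔT+βΔS = −(1.4 × 10⁻⁴)(+1.4)+(7.8 × 10⁻⁴)(+0.43) = 1.4 × 10⁻⁴ → stable
The 97–185 m interval has Δρ < 0: lighter water underlies denser water.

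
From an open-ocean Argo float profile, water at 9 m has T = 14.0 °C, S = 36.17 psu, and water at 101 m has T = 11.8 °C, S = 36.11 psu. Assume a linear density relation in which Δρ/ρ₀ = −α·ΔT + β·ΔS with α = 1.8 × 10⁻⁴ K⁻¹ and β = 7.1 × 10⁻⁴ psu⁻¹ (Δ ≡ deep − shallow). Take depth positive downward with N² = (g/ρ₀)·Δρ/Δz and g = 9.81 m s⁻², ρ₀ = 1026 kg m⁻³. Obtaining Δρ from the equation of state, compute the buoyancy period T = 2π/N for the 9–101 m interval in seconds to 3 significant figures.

ΔT = -2.2 K, ΔS = -0.06 psu (deep − shallow).
Δρ/ρ₀ = −αΔT + βΔS = 3.96 × 10⁻⁴ − 4.26 × 10⁻⁵ = 3.534 × 10⁻⁴, so Δρ ≈ 0.3626 kg m⁻³.
N² = (g/ρ₀)·Δρ/Δz = g·(Δρ/ρ₀)/Δz = 9.81 × 3.534 × 10⁻⁴ / 92 = 3.7683 × 10⁻⁵ s⁻².
N = √(3.7683 × 10⁻⁵) = 6.1386 × 10⁻³ rad s⁻¹ → T = 2π/N = 1.0236 × 10³ s ≈ 1.02 × 10³ s.

1.02 × 10³ s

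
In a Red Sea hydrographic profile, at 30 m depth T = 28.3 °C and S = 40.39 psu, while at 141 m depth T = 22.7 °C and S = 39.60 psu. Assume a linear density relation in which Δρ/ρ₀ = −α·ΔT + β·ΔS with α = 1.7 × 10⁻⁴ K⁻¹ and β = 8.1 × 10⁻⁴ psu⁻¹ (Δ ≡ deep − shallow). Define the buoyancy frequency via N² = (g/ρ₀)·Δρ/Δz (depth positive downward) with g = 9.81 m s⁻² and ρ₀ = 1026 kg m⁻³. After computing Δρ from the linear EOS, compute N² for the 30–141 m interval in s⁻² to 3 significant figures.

ΔT = -5.6 K, ΔS = -0.79 psu (deep − shallow).
Δρ/ρ₀ = −αΔT + βΔS = 9.52 × 10⁻⁴ − 6.399 × 10⁻⁴ = 3.121 × 10⁻⁴, so Δρ ≈ 0.3202 kg m⁻³.
N² = (g/ρ₀)·Δρ/Δz = g·(Δρ/ρ₀)/Δz = 9.81 × 3.121 × 10⁻⁴ / 111 = 2.7583 × 10⁻⁵ s⁻² ≈ 2.76 × 10⁻⁵ s⁻².

2.76 × 10⁻⁵ s⁻²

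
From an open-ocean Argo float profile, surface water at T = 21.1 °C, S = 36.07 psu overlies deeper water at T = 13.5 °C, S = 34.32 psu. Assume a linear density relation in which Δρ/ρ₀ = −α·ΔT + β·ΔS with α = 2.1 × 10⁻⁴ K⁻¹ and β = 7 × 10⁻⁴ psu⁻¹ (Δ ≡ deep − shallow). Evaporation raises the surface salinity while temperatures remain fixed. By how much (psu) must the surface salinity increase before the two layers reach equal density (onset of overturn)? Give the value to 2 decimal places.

0.53 psu

Neutral buoyancy requires −α(T_deep − T_surf) + β(S_deep − S_surf′) = 0.
S_surf′ = S_deep − (α/β)·ΔT = 34.32 − (2.1 × 10⁻⁴/7 × 10⁻⁴)·(-7.6) = 36.6000 psu.
Increase required: 36.6000 − 36.07 = 0.5300 psu.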